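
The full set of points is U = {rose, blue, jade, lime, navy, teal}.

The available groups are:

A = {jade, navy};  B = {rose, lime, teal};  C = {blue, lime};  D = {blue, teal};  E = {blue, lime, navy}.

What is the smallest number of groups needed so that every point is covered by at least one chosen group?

A and B and C together: A ∪ B ∪ C = {rose, blue, jade, lime, navy, teal} — every point is covered.
Only B contains rose, so B is forced; the remaining 3 points need at least 2 more groups (each remaining group adds at most 2) — so at least 3 groups are needed, and 3 is optimal.

3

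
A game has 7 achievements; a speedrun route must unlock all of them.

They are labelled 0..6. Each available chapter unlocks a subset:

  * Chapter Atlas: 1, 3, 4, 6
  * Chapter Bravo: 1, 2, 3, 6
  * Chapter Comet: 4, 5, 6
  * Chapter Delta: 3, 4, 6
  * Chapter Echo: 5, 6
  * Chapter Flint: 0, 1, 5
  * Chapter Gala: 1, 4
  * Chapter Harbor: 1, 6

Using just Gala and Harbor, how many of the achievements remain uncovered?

Union of Gala, Harbor = {1, 4, 6}.
Not covered: 0, 2, 3, 5 — 4 achievements.

4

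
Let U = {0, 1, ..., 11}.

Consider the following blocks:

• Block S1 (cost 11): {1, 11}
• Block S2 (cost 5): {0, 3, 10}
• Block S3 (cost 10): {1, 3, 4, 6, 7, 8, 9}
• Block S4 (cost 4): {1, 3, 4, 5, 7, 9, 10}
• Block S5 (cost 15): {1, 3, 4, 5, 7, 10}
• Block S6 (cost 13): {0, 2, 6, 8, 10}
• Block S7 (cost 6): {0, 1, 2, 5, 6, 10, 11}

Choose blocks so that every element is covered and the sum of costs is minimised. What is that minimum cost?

16

S3, S7 together cover every element (S3 ∪ S7 = {0, 1, 2, 3, 4, 5, 6, 7, 8, 9, 10, 11}); total cost 10 + 6 = 16.
The greedy pick S4, S7, S3 costs 20; no covering selection beats 16.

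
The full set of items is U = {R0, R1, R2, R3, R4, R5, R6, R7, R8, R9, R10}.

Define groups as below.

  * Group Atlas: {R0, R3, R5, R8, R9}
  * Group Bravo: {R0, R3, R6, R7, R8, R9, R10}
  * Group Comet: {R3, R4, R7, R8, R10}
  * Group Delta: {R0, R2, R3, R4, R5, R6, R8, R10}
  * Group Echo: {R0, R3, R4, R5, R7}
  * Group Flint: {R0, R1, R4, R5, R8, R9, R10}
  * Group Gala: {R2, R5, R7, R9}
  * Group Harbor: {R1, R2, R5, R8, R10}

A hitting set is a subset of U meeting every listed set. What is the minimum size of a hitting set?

2

The 2 items {R3, R5} hit every group.
No single item lies in every group, so at least 2 are needed and 2 is optimal.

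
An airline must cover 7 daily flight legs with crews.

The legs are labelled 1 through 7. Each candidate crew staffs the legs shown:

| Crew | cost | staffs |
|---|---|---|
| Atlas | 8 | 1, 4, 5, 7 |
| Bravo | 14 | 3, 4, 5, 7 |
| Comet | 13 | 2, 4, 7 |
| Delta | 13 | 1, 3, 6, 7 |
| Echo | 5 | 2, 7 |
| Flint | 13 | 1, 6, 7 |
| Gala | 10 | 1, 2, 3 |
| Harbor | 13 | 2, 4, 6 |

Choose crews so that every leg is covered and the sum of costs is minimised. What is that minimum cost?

26

Atlas, Delta, Echo together cover every leg (Atlas ∪ Delta ∪ Echo = {1, 2, 3, 4, 5, 6, 7}); total cost 8 + 13 + 5 = 26.
No covering selection has total cost below 26.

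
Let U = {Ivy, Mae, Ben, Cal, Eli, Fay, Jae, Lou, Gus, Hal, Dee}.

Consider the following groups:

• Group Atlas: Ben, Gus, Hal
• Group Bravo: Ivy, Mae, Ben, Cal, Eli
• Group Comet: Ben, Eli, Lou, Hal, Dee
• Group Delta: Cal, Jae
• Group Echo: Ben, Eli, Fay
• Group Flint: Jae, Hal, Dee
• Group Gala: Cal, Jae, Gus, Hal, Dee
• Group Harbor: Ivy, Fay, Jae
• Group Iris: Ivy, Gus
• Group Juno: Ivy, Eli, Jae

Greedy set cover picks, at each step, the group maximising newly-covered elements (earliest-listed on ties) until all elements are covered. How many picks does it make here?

4

Greedy: pick Bravo (covers 5 new) → pick Gala (covers 4 new) → pick Comet (covers 1 new) → pick Echo (covers 1 new). Total picks: 4.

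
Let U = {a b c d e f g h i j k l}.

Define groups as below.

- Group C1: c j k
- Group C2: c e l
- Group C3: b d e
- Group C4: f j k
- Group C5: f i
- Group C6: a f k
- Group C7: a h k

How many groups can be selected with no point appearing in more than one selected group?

3

C1, C3, C5 are pairwise disjoint (C1={c,j,k}; C3={b,d,e}; C5={f,i}).
Every remaining group overlaps one of these, and no 4 of the listed groups are pairwise disjoint, so 3 is the maximum.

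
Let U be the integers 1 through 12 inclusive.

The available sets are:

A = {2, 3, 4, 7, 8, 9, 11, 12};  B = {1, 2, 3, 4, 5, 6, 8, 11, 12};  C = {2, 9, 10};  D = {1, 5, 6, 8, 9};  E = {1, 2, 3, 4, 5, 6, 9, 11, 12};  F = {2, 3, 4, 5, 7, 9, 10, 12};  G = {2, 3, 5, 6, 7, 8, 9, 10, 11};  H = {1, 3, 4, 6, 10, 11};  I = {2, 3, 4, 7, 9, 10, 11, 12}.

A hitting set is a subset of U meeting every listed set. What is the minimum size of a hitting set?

T = {1, 9} meets every set (each contains at least one member of T), and |T| = 2.
No single element lies in every set, so at least 2 are needed and 2 is optimal.

2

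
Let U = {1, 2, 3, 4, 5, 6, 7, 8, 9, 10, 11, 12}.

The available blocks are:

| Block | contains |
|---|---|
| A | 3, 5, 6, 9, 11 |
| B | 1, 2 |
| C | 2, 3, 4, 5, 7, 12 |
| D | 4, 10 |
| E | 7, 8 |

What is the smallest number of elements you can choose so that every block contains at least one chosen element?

4

The 4 elements {1, 4, 7, 11} hit every block.
The blocks A, B, D, E are pairwise disjoint, so any hitting set needs a separate element for each — at least 4. Hence 4 is optimal.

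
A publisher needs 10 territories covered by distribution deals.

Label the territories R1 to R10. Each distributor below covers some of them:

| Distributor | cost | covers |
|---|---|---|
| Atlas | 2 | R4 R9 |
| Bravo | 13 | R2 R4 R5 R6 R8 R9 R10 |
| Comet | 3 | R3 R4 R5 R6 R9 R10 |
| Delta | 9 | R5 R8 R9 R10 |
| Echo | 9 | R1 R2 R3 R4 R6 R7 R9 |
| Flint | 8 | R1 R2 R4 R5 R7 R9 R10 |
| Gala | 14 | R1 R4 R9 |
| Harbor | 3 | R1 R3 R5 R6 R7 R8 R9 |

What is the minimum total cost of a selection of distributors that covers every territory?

11

Flint, Harbor together cover every territory (Flint ∪ Harbor = {R1, R2, R3, R4, R5, R6, R7, R8, R9, R10}); total cost 8 + 3 = 11.
The greedy pick Harbor, Comet, Flint costs 14; no covering selection beats 11.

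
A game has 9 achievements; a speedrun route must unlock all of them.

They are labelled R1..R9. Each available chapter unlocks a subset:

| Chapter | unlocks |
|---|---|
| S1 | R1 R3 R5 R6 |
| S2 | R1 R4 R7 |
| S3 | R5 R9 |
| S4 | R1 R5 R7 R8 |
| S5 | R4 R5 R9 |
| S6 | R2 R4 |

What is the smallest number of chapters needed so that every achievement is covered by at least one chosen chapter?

Take {S1, S4, S5, S6}. Their union is {R1, R2, R3, R4, R5, R6, R7, R8, R9}, which is all 9 achievements.
Only S1 contains R3, so S1 is forced; the remaining 5 achievements need at least 3 more chapters (each remaining chapter adds at most 2) — so at least 4 chapters are needed, and 4 is optimal.

4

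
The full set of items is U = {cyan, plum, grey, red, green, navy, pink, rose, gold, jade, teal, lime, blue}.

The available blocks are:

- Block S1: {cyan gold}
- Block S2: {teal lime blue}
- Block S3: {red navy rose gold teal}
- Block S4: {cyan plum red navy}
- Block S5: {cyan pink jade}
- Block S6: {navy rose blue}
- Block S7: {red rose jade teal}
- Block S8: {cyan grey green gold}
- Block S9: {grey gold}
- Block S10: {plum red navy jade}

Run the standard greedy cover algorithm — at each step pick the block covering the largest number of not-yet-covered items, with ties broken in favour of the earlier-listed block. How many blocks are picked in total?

5

Greedy: pick S3 (covers 5 new) → pick S5 (covers 3 new) → pick S2 (covers 2 new) → pick S8 (covers 2 new) → pick S4 (covers 1 new). Total picks: 5.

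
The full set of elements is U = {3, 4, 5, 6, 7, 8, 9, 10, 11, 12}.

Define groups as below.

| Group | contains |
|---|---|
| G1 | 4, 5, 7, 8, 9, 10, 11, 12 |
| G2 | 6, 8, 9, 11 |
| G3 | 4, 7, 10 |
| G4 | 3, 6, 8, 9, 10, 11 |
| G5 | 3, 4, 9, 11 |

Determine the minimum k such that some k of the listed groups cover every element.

G1 and G4 cover everything between them: the union {3, 4, 5, 6, 7, 8, 9, 10, 11, 12} is all of U.
No single group has all 10 elements (the largest, G1, has 8), so 2 is optimal.

2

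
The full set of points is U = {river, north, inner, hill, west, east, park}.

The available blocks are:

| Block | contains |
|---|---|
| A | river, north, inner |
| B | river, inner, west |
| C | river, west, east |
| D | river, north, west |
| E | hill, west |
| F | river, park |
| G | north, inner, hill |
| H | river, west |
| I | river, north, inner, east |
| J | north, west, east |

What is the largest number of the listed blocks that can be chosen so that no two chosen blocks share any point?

2

F, J are pairwise disjoint (F={river,park}; J={north,west,east}).
Every remaining block overlaps one of these, and no 3 of the listed blocks are pairwise disjoint, so 2 is the maximum.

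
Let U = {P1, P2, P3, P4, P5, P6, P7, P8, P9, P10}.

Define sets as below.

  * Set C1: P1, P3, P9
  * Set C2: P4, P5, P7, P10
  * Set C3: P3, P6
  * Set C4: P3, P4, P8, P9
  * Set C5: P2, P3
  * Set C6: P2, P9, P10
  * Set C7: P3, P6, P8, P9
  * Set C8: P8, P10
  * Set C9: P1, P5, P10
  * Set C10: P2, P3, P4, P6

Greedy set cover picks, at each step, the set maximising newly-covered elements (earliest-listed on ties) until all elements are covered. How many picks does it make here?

Greedy: pick C2 (covers 4 new) → pick C7 (covers 4 new) → pick C1 (covers 1 new) → pick C5 (covers 1 new). Total picks: 4.

4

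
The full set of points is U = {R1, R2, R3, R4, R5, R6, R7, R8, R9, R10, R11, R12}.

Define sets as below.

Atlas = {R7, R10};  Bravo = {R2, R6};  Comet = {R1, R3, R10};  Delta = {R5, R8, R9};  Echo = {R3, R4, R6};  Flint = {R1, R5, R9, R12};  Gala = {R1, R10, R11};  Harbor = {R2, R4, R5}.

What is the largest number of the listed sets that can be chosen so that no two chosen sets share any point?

Bravo, Delta, Gala are pairwise disjoint (Bravo={R2,R6}; Delta={R5,R8,R9}; Gala={R1,R10,R11}).
Every remaining set overlaps one of these, and no 4 of the listed sets are pairwise disjoint, so 3 is the maximum.

3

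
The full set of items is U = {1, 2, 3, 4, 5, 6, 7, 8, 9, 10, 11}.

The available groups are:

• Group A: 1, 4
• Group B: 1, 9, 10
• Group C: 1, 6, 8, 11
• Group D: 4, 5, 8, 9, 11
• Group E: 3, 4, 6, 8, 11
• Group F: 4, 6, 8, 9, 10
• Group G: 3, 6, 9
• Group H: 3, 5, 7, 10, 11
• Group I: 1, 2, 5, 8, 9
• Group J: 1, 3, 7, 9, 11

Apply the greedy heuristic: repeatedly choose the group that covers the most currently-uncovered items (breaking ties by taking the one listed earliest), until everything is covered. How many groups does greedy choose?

Greedy: pick D (covers 5 new) → pick H (covers 3 new) → pick C (covers 2 new) → pick I (covers 1 new). Total picks: 4.
(The true minimum cover uses only 3 groups, so greedy is not optimal here.)

4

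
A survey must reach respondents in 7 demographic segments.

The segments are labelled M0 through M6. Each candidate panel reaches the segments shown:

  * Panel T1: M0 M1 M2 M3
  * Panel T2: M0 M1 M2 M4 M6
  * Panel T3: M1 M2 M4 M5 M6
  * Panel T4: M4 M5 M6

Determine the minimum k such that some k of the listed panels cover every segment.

2

T1 and T3 together: T1 ∪ T3 = {M0, M1, M2, M3, M4, M5, M6} — every segment is covered.
No single panel has all 7 segments (the largest, T2, has 5), so 2 is optimal.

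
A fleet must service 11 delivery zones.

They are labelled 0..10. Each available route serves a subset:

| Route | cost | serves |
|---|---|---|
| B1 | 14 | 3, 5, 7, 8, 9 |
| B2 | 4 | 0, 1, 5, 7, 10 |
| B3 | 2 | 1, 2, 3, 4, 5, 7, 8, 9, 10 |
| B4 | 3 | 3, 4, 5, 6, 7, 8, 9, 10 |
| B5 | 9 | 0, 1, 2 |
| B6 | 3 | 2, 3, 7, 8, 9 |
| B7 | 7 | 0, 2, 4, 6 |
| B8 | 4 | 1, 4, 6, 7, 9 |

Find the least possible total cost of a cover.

B2, B3, B4 together cover every zone (B2 ∪ B3 ∪ B4 = {0, 1, 2, 3, 4, 5, 6, 7, 8, 9, 10}); total cost 4 + 2 + 3 = 9.
No covering selection has total cost below 9.

9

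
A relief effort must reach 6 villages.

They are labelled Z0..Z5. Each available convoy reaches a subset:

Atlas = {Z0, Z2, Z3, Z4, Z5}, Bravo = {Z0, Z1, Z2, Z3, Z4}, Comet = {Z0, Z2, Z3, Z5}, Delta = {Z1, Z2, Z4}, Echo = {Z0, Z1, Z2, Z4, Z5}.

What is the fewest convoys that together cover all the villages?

Take {Atlas, Echo}. Their union is {Z0, Z1, Z2, Z3, Z4, Z5}, which is all 6 villages.
No single convoy has all 6 villages (the largest, Atlas, has 5), so 2 is optimal.

2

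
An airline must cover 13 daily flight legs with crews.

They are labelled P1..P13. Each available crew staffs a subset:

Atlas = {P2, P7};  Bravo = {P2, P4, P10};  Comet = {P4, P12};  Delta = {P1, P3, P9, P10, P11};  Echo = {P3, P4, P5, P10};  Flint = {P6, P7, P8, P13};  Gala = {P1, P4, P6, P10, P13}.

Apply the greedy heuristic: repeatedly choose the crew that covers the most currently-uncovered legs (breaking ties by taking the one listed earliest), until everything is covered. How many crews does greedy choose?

Greedy: pick Delta (covers 5 new) → pick Flint (covers 4 new) → pick Bravo (covers 2 new) → pick Comet (covers 1 new) → pick Echo (covers 1 new). Total picks: 5.

5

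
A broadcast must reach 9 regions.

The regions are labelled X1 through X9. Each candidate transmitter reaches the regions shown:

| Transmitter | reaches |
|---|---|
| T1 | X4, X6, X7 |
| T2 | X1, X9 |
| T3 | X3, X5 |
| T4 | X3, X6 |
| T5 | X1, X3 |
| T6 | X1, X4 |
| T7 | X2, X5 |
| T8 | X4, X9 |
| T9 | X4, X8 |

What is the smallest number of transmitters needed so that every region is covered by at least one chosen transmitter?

Take {T1, T2, T5, T7, T9}. Their union is {X1, X2, X3, X4, X5, X6, X7, X8, X9}, which is all 9 regions.
Only T9 contains X8, so T9 is forced; the remaining 7 regions need at least 4 more transmitters (each remaining transmitter adds at most 2) — so at least 5 transmitters are needed, and 5 is optimal.

5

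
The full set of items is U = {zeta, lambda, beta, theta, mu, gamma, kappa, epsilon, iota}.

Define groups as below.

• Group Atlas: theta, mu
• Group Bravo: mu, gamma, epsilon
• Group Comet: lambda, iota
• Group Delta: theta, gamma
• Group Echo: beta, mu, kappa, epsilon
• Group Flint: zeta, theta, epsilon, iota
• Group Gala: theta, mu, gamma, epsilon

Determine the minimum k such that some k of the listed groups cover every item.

Comet, Delta, Echo, and Flint cover everything between them: the union {zeta, lambda, beta, theta, mu, gamma, kappa, epsilon, iota} is all of U.
No 3 of the 7 groups cover everything (all 35 combinations miss at least one item), so 4 is optimal.

4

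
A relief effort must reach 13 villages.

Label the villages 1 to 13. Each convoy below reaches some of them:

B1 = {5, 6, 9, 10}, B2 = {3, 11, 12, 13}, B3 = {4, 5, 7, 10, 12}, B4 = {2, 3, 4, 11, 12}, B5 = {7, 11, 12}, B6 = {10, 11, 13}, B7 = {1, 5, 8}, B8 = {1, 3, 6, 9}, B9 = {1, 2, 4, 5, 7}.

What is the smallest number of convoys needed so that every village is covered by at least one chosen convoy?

Take {B1, B2, B7, B9}. Their union is {1, 2, 3, 4, 5, 6, 7, 8, 9, 10, 11, 12, 13}, which is all 13 villages.
No 3 of the 9 convoys cover everything (all 84 combinations miss at least one village), so 4 is optimal.

4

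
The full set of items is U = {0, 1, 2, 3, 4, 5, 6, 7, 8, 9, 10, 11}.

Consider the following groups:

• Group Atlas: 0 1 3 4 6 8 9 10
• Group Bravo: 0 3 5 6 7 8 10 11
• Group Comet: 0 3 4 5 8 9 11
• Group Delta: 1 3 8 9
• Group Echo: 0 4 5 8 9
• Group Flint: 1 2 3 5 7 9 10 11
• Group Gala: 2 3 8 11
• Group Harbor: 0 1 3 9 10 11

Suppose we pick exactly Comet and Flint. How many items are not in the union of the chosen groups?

Union of Comet, Flint = {0, 1, 2, 3, 4, 5, 7, 8, 9, 10, 11}.
Not covered: 6 — 1 item.

1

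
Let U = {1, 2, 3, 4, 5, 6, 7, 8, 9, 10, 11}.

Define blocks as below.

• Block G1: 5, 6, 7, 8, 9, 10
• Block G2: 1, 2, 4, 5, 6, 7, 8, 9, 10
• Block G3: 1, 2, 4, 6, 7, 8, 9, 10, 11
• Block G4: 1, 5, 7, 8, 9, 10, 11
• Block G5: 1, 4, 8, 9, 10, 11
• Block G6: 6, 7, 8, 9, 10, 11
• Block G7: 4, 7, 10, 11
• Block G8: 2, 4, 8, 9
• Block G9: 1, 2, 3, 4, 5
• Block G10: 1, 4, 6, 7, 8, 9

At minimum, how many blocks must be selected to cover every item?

G6 and G9 cover everything between them: the union {1, 2, 3, 4, 5, 6, 7, 8, 9, 10, 11} is all of U.
No single block has all 11 items (the largest, G2, has 9), so 2 is optimal.

2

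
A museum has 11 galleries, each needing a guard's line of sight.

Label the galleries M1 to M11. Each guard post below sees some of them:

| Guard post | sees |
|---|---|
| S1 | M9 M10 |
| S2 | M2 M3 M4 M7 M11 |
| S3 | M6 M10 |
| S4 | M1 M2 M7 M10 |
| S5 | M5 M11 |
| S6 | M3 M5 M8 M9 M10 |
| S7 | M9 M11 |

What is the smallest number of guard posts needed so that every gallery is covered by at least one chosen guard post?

4

Take {S2, S3, S4, S6}. Their union is {M1, M2, M3, M4, M5, M6, M7, M8, M9, M10, M11}, which is all 11 galleries.
No 3 of the 7 guard posts cover everything (all 35 combinations miss at least one gallery), so 4 is optimal.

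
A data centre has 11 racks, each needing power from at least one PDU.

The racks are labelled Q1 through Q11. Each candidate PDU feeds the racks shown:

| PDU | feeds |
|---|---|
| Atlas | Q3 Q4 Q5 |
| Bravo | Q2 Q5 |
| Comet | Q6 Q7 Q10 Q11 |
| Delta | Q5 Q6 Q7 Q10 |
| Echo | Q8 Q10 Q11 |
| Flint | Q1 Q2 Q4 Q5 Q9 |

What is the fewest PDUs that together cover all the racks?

Take {Atlas, Delta, Echo, Flint}. Their union is {Q1, Q2, Q3, Q4, Q5, Q6, Q7, Q8, Q9, Q10, Q11}, which is all 11 racks.
No 3 of the 6 PDUs cover everything (all 20 combinations miss at least one rack), so 4 is optimal.

4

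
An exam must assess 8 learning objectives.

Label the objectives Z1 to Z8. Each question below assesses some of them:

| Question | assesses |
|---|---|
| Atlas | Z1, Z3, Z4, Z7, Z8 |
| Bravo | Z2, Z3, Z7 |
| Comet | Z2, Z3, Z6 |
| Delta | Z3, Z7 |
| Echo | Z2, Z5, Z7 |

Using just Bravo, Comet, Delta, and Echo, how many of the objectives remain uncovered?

Union of Bravo, Comet, Delta, Echo = {Z2, Z3, Z5, Z6, Z7}.
Not covered: Z1, Z4, Z8 — 3 objectives.

3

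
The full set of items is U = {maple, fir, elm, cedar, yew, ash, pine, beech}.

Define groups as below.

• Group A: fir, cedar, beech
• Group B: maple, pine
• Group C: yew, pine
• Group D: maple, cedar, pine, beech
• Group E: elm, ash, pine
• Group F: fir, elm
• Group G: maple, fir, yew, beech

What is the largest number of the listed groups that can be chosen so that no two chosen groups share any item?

2

A, C are pairwise disjoint (A={fir,cedar,beech}; C={yew,pine}).
Every remaining group overlaps one of these, and no 3 of the listed groups are pairwise disjoint, so 2 is the maximum.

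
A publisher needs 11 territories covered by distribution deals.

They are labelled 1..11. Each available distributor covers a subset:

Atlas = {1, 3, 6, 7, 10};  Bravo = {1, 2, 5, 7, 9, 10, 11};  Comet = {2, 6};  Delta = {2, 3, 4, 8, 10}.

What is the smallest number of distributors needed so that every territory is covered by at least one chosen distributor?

3

Take {Bravo, Comet, Delta}. Their union is {1, 2, 3, 4, 5, 6, 7, 8, 9, 10, 11}, which is all 11 territories.
Only Delta contains 4, so Delta is forced; the remaining 6 territories need at least 2 more distributors (each remaining distributor adds at most 5) — so at least 3 distributors are needed, and 3 is optimal.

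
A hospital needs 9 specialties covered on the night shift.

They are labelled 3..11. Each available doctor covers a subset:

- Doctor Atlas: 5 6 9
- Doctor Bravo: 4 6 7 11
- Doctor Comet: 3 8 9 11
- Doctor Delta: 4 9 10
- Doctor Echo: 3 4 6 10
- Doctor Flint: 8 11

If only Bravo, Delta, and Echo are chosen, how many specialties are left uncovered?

Union of Bravo, Delta, Echo = {3, 4, 6, 7, 9, 10, 11}.
Not covered: 5, 8 — 2 specialties.

2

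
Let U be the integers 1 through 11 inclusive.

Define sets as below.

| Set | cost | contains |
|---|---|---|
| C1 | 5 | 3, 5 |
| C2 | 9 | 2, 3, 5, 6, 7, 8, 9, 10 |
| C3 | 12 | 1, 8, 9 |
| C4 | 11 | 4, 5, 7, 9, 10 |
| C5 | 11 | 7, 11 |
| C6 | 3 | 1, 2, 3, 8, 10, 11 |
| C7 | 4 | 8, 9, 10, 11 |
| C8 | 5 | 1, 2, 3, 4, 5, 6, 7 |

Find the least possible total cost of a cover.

C7, C8 together cover every element (C7 ∪ C8 = {1, 2, 3, 4, 5, 6, 7, 8, 9, 10, 11}); total cost 4 + 5 = 9.
The greedy pick C6, C8, C7 costs 12; no covering selection beats 9.

9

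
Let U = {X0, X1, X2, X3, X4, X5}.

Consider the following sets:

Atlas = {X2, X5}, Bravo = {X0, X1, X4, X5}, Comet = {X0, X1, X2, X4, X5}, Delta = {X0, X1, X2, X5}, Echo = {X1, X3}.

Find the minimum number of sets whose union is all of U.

Comet and Echo together: Comet ∪ Echo = {X0, X1, X2, X3, X4, X5} — every element is covered.
No single set has all 6 elements (the largest, Comet, has 5), so 2 is optimal.

2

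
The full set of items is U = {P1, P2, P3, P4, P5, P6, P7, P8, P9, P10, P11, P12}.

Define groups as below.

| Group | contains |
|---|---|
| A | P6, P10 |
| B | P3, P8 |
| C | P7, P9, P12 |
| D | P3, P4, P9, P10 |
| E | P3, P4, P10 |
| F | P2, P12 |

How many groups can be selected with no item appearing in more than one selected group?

3

A, B, F are pairwise disjoint (A={P6,P10}; B={P3,P8}; F={P2,P12}).
Every remaining group overlaps one of these, and no 4 of the listed groups are pairwise disjoint, so 3 is the maximum.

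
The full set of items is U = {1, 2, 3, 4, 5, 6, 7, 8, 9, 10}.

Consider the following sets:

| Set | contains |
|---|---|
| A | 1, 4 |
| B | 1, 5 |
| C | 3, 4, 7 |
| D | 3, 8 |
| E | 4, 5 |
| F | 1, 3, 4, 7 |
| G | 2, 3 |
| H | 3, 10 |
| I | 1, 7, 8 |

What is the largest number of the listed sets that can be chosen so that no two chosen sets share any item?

E, G, I are pairwise disjoint (E={4,5}; G={2,3}; I={1,7,8}).
Every remaining set overlaps one of these, and no 4 of the listed sets are pairwise disjoint, so 3 is the maximum.

3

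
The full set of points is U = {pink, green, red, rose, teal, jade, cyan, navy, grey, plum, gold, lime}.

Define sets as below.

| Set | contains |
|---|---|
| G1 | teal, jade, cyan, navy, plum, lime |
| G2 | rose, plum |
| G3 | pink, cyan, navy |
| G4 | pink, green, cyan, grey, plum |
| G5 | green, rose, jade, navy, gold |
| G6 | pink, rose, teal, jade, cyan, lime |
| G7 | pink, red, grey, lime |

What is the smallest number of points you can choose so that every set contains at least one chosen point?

3

The 3 points {pink, navy, plum} hit every set.
No choice of 2 points meets every set, so 3 is the minimum.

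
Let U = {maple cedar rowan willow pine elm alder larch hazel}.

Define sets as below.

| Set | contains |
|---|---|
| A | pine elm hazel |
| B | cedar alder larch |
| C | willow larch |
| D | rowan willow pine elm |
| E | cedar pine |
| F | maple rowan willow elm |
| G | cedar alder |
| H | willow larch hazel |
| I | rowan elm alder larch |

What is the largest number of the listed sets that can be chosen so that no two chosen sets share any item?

3

A, C, G are pairwise disjoint (A={pine,elm,hazel}; C={willow,larch}; G={cedar,alder}).
Every remaining set overlaps one of these, and no 4 of the listed sets are pairwise disjoint, so 3 is the maximum.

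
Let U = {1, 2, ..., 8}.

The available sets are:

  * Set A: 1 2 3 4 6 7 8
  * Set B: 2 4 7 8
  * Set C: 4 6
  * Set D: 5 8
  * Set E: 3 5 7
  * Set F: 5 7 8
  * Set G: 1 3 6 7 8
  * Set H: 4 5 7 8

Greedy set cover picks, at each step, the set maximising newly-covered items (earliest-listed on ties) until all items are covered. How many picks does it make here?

Greedy: pick A (covers 7 new) → pick D (covers 1 new). Total picks: 2.

2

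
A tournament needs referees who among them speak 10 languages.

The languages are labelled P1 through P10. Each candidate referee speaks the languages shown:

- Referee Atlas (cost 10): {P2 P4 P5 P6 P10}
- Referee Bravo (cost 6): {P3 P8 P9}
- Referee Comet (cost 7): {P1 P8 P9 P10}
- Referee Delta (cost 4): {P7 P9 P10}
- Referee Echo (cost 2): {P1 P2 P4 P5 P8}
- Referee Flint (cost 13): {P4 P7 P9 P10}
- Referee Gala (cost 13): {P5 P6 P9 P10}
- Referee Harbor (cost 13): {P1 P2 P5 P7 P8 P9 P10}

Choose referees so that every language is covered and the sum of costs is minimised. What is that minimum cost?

22

Atlas, Bravo, Delta, Echo together cover every language (Atlas ∪ Bravo ∪ Delta ∪ Echo = {P1, P2, P3, P4, P5, P6, P7, P8, P9, P10}); total cost 10 + 6 + 4 + 2 = 22.
No covering selection has total cost below 22.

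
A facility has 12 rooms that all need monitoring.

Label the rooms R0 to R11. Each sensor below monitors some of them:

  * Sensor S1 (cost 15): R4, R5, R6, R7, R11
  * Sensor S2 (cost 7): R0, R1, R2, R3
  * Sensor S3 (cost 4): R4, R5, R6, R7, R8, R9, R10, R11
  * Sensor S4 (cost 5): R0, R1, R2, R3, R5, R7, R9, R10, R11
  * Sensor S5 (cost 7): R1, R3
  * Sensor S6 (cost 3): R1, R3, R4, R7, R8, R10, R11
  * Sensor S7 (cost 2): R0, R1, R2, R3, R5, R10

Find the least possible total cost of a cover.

6

S3, S7 together cover every room (S3 ∪ S7 = {R0, R1, R2, R3, R4, R5, R6, R7, R8, R9, R10, R11}); total cost 4 + 2 = 6.
No covering selection has total cost below 6.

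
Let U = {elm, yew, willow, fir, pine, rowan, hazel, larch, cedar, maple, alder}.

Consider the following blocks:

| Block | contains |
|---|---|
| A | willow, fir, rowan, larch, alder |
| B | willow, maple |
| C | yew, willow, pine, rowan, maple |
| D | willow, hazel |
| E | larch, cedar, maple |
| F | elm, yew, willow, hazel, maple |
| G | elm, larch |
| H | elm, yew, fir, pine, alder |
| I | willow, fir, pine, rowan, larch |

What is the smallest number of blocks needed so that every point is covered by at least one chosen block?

C and D and E and H together: C ∪ D ∪ E ∪ H = {elm, yew, willow, fir, pine, rowan, hazel, larch, cedar, maple, alder} — every point is covered.
No 3 of the 9 blocks cover everything (all 84 combinations miss at least one point), so 4 is optimal.

4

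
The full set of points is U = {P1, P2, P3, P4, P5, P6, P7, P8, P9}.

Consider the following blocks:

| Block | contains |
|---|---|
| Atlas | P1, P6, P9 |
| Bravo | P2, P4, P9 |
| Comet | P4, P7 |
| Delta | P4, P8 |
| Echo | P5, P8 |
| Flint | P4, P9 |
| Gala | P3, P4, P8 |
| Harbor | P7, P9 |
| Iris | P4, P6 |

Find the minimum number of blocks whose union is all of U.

5

Atlas, Bravo, Comet, Echo, and Gala cover everything between them: the union {P1, P2, P3, P4, P5, P6, P7, P8, P9} is all of U.
No 4 of the 9 blocks cover everything (all 126 combinations miss at least one point), so 5 is optimal.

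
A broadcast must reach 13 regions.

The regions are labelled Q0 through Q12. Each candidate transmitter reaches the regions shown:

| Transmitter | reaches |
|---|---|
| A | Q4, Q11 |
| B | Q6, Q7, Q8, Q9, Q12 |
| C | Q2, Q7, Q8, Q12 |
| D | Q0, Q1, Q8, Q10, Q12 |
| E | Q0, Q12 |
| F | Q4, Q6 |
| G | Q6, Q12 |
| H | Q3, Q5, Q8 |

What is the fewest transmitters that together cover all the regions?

Take {A, B, C, D, H}. Their union is {Q0, Q1, Q2, Q3, Q4, Q5, Q6, Q7, Q8, Q9, Q10, Q11, Q12}, which is all 13 regions.
No 4 of the 8 transmitters cover everything (all 70 combinations miss at least one region), so 5 is optimal.

5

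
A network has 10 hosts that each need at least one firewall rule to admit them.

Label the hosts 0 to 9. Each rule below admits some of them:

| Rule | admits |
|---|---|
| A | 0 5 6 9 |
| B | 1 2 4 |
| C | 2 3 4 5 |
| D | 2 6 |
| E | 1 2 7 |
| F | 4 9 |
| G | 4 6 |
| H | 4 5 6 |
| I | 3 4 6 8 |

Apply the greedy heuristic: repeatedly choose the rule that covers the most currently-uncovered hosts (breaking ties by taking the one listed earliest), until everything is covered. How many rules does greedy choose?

Greedy: pick A (covers 4 new) → pick B (covers 3 new) → pick I (covers 2 new) → pick E (covers 1 new). Total picks: 4.
(The true minimum cover uses only 3 rules, so greedy is not optimal here.)

4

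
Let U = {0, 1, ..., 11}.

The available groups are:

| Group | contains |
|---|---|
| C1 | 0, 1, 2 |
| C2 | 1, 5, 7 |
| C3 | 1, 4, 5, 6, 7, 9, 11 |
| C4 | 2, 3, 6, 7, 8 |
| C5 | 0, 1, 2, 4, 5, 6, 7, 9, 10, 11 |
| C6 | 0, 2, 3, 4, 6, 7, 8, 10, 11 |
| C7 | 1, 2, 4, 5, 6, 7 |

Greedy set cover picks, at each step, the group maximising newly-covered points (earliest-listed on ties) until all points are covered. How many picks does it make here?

2

Greedy: pick C5 (covers 10 new) → pick C4 (covers 2 new). Total picks: 2.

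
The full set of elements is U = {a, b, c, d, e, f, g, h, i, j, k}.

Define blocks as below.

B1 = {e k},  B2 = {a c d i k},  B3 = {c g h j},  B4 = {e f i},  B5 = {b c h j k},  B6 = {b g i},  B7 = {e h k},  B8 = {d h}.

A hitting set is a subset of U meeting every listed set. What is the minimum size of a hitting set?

The 3 elements {e, h, i} hit every block.
The blocks B1, B6, B8 are pairwise disjoint, so any hitting set needs a separate element for each — at least 3. Hence 3 is optimal.

3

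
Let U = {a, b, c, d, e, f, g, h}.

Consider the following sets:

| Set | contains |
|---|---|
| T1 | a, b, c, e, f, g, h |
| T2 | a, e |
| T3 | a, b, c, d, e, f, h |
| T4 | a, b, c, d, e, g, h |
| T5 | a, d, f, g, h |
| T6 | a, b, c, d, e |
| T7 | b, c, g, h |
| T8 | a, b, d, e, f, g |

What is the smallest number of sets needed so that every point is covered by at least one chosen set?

2

T4 and T5 cover everything between them: the union {a, b, c, d, e, f, g, h} is all of U.
No single set has all 8 points (the largest, T1, has 7), so 2 is optimal.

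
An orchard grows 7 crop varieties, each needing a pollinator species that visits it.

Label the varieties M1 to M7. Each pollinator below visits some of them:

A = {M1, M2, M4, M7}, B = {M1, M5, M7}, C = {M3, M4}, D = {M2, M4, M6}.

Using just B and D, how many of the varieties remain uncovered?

Union of B, D = {M1, M2, M4, M5, M6, M7}.
Not covered: M3 — 1 variety.

1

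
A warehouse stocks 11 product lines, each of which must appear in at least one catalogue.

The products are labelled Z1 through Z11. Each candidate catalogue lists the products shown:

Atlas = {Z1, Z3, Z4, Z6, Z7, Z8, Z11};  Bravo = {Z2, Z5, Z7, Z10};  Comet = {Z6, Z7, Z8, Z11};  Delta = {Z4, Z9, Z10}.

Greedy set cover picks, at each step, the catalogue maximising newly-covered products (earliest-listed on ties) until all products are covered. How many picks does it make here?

Greedy: pick Atlas (covers 7 new) → pick Bravo (covers 3 new) → pick Delta (covers 1 new). Total picks: 3.

3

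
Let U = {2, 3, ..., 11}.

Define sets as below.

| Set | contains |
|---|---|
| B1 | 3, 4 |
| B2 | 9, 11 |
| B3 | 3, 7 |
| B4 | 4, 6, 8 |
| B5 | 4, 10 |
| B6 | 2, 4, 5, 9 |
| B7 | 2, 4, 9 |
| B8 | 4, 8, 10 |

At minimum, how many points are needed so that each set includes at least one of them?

3

H = {4, 7, 9} meets every set (each contains at least one member of H), and |H| = 3.
The sets B2, B3, B5 are pairwise disjoint, so any hitting set needs a separate point for each — at least 3. Hence 3 is optimal.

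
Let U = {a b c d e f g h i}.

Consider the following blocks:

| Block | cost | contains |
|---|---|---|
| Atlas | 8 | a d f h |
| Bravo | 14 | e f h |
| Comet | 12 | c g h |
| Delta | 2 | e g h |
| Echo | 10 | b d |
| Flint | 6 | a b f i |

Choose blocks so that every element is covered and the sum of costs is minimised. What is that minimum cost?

Atlas, Comet, Delta, Flint together cover every element (Atlas ∪ Comet ∪ Delta ∪ Flint = {a, b, c, d, e, f, g, h, i}); total cost 8 + 12 + 2 + 6 = 28.
No covering selection has total cost below 28.

28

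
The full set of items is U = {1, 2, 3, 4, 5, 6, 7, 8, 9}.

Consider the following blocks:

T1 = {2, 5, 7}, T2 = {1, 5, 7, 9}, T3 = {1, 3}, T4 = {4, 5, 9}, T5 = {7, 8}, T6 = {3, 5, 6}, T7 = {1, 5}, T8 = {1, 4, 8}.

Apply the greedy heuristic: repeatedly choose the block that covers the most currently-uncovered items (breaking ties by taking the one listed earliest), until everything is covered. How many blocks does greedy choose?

Greedy: pick T2 (covers 4 new) → pick T6 (covers 2 new) → pick T8 (covers 2 new) → pick T1 (covers 1 new). Total picks: 4.

4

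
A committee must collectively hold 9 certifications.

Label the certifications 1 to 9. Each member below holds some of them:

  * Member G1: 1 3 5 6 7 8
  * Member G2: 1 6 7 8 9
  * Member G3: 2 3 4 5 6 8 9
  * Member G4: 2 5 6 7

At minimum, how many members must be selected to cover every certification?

Take {G2, G3}. Their union is {1, 2, 3, 4, 5, 6, 7, 8, 9}, which is all 9 certifications.
No single member has all 9 certifications (the largest, G3, has 7), so 2 is optimal.

2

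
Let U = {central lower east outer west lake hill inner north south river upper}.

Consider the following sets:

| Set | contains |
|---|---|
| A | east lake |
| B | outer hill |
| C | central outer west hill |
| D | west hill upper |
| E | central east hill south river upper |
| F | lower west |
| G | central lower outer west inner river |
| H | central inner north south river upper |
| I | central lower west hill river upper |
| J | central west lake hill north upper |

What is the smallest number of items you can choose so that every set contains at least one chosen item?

4

Take T = {central, east, outer, west}. Each listed set contains at least one of these, so T is a hitting set of size 4.
The sets A, B, F, H are pairwise disjoint, so any hitting set needs a separate item for each — at least 4. Hence 4 is optimal.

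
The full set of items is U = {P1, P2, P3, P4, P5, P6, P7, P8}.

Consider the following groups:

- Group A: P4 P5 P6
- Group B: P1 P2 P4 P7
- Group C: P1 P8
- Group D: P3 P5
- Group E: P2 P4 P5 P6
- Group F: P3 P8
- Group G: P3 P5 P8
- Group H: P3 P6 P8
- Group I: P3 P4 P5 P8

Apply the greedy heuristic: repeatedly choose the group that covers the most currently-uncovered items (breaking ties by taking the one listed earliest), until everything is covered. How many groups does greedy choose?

Greedy: pick B (covers 4 new) → pick G (covers 3 new) → pick A (covers 1 new). Total picks: 3.

3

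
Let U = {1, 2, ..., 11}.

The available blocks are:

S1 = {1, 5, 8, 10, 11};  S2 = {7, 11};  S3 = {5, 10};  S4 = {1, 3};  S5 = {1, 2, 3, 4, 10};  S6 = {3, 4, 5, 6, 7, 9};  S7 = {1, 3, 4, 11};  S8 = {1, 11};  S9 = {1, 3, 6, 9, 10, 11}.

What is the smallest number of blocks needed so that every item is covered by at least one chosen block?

3

S1, S5, and S6 cover everything between them: the union {1, 2, 3, 4, 5, 6, 7, 8, 9, 10, 11} is all of U.
Only S5 contains 2, so S5 is forced; the remaining 6 items need at least 2 more blocks (each remaining block adds at most 4) — so at least 3 blocks are needed, and 3 is optimal.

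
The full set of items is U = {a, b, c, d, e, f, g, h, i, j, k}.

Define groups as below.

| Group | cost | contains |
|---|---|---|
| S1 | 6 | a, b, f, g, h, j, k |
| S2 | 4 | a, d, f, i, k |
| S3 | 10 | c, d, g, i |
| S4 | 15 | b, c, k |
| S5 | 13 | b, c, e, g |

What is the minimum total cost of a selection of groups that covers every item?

23

S1, S2, S5 together cover every item (S1 ∪ S2 ∪ S5 = {a, b, c, d, e, f, g, h, i, j, k}); total cost 6 + 4 + 13 = 23.
No covering selection has total cost below 23.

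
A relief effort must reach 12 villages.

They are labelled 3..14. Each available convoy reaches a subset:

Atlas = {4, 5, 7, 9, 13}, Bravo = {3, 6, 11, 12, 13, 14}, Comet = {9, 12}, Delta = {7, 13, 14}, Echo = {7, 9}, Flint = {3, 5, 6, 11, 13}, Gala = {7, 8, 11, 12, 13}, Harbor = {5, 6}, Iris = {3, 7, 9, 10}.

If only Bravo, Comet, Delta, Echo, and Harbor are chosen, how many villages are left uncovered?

Union of Bravo, Comet, Delta, Echo, Harbor = {3, 5, 6, 7, 9, 11, 12, 13, 14}.
Not covered: 4, 8, 10 — 3 villages.

3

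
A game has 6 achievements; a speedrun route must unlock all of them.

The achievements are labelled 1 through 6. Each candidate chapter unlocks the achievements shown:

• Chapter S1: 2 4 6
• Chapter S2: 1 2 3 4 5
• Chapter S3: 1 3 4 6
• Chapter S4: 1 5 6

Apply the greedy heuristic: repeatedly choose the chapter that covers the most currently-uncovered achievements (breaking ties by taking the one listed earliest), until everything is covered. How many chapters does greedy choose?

2

Greedy: pick S2 (covers 5 new) → pick S1 (covers 1 new). Total picks: 2.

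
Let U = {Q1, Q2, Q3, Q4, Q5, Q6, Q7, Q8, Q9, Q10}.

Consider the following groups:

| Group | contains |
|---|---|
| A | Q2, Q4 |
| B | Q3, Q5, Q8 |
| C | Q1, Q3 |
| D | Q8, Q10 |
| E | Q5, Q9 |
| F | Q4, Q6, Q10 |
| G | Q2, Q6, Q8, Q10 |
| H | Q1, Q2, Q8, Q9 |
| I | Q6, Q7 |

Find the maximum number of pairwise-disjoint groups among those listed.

A, C, D, E, I are pairwise disjoint (A={Q2,Q4}; C={Q1,Q3}; D={Q8,Q10}; E={Q5,Q9}; I={Q6,Q7}).
Every remaining group overlaps one of these, and no 6 of the listed groups are pairwise disjoint, so 5 is the maximum.

5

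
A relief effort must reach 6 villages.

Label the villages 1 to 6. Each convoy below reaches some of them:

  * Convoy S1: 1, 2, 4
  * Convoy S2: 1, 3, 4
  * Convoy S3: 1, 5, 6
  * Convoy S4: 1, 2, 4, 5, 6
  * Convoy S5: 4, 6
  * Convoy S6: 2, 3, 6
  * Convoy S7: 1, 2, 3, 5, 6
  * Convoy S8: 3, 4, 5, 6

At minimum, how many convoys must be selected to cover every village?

Take {S4, S7}. Their union is {1, 2, 3, 4, 5, 6}, which is all 6 villages.
No single convoy has all 6 villages (the largest, S4, has 5), so 2 is optimal.

2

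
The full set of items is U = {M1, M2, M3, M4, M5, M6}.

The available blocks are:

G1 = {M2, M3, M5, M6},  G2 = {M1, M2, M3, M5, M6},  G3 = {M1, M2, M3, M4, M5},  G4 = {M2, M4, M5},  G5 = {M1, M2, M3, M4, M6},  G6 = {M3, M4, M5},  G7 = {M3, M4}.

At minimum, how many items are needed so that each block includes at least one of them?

Take H = {M3, M4}. Each listed block contains at least one of these, so H is a hitting set of size 2.
No single item lies in every block, so at least 2 are needed and 2 is optimal.

2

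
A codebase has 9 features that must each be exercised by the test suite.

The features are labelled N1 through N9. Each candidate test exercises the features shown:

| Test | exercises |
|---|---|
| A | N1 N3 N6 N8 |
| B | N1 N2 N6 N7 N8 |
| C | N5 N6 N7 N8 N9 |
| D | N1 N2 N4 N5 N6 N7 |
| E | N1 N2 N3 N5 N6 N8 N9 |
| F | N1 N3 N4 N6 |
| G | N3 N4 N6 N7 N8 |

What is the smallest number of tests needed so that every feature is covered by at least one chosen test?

2

E and G together: E ∪ G = {N1, N2, N3, N4, N5, N6, N7, N8, N9} — every feature is covered.
No single test has all 9 features (the largest, E, has 7), so 2 is optimal.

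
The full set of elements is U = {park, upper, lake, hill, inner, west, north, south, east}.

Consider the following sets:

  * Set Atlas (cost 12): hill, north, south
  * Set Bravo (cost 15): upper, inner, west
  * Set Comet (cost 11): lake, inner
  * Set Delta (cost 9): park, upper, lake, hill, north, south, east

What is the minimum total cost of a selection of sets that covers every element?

24

Bravo, Delta together cover every element (Bravo ∪ Delta = {park, upper, lake, hill, inner, west, north, south, east}); total cost 15 + 9 = 24.
No covering selection has total cost below 24.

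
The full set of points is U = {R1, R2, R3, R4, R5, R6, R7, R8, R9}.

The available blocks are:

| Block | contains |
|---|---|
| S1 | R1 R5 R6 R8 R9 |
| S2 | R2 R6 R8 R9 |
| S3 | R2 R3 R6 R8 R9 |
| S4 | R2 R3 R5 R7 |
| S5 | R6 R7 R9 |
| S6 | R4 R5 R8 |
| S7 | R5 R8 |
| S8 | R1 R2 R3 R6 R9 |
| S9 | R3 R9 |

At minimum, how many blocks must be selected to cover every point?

3

S4 and S6 and S8 together: S4 ∪ S6 ∪ S8 = {R1, R2, R3, R4, R5, R6, R7, R8, R9} — every point is covered.
Only S6 contains R4, so S6 is forced; the remaining 6 points need at least 2 more blocks (each remaining block adds at most 5) — so at least 3 blocks are needed, and 3 is optimal.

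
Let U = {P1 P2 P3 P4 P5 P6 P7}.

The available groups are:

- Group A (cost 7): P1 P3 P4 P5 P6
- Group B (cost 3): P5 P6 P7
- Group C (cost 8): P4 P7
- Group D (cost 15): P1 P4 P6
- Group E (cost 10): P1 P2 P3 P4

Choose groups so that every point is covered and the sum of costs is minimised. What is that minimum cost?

13

B, E together cover every point (B ∪ E = {P1, P2, P3, P4, P5, P6, P7}); total cost 3 + 10 = 13.
The greedy pick B, A, E costs 20; no covering selection beats 13.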